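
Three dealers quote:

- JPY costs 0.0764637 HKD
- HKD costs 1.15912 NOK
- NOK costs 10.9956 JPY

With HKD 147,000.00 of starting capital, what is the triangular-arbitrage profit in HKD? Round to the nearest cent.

Profit: HKD 3,839.36

Profitable loop is HKD → JPY → NOK → HKD:
HKD 147,000.00 ÷ 0.0764637 = JPY 1,922,481
JPY 1,922,481 ÷ 10.9956 = NOK 174,840.92
NOK 174,840.92 ÷ 1.15912 = HKD 150,839.36
Profit = HKD 150,839.36 − HKD 147,000.00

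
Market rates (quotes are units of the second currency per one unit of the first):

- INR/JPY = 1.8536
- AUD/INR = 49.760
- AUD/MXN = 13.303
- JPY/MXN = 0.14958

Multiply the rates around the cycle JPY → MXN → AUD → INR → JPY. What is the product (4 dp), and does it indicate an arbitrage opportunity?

Around JPY → MXN → AUD → INR → JPY: 1 × 0.14958 ÷ 13.303 × 49.760 × 1.8536 = 1.037099
Product > 1; profitable direction is JPY → MXN → AUD → INR → JPY.

1.0371 (arbitrage exists)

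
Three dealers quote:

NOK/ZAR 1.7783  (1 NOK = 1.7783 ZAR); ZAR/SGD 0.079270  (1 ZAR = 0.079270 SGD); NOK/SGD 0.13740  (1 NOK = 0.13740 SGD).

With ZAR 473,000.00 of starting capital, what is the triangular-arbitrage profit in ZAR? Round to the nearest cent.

Profitable loop is ZAR → SGD → NOK → ZAR:
ZAR 473,000.00 × 0.079270 = SGD 37,494.71
SGD 37,494.71 ÷ 0.13740 = NOK 272,887.26
NOK 272,887.26 × 1.7783 = ZAR 485,275.42
Profit = ZAR 485,275.42 − ZAR 473,000.00

Profit: ZAR 12,275.42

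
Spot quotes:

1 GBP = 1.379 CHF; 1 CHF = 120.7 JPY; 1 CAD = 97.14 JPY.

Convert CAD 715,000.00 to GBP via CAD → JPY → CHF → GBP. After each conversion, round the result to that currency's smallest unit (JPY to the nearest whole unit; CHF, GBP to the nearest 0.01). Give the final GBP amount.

CAD 715,000.00 × 97.14 = JPY 69,455,100
JPY 69,455,100 ÷ 120.7 = CHF 575,435.79
CHF 575,435.79 ÷ 1.379 = GBP 417,284.84

GBP 417,284.84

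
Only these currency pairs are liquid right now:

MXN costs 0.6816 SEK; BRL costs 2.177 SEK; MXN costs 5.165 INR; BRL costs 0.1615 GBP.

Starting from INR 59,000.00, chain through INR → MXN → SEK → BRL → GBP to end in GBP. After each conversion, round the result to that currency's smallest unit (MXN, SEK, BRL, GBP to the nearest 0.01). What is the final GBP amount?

INR 59,000.00 ÷ 5.165 = MXN 11,423.04
MXN 11,423.04 × 0.6816 = SEK 7,785.94
SEK 7,785.94 ÷ 2.177 = BRL 3,576.45
BRL 3,576.45 × 0.1615 = GBP 577.60

GBP 577.60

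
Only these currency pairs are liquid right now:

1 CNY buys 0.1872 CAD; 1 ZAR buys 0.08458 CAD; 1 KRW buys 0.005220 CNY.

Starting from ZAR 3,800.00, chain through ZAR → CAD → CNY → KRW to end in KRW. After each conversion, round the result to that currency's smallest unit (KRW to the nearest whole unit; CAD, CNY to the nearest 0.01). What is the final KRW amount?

KRW 328,904

ZAR 3,800.00 × 0.08458 = CAD 321.40
CAD 321.40 ÷ 0.1872 = CNY 1,716.88
CNY 1,716.88 ÷ 0.005220 = KRW 328,904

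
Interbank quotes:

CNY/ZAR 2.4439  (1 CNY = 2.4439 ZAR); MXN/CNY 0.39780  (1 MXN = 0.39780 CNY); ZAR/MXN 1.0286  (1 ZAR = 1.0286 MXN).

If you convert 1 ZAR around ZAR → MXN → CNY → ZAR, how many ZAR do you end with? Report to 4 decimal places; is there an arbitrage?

Around ZAR → MXN → CNY → ZAR: 1 × 1.0286 × 0.39780 × 2.4439 = 0.999988
Product ≈ 1 (deviation 0.001%, within rounding noise).

1.0000 (no arbitrage)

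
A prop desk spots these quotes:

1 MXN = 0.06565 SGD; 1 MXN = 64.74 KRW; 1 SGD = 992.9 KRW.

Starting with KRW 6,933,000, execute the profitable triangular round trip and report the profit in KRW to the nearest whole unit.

Profit: KRW 47,536

Profitable loop is KRW → MXN → SGD → KRW:
KRW 6,933,000 ÷ 64.74 = MXN 107,089.90
MXN 107,089.90 × 0.06565 = SGD 7,030.45
SGD 7,030.45 × 992.9 = KRW 6,980,536
Profit = KRW 6,980,536 − KRW 6,933,000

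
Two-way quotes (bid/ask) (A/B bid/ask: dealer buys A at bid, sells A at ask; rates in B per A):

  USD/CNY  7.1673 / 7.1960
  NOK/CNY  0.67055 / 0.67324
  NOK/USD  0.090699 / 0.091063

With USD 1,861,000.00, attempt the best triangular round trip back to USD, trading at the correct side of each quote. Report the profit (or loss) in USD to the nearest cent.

Net profit: USD 43,339.75

Best loop USD → NOK → CNY → USD:
USD 1,861,000.00 ÷ 0.091063 (buy NOK at ask) = NOK 20,436,401.17
NOK 20,436,401.17 × 0.67055 (sell NOK at bid) = CNY 13,703,628.81
CNY 13,703,628.81 ÷ 7.1960 (buy USD at ask) = USD 1,904,339.75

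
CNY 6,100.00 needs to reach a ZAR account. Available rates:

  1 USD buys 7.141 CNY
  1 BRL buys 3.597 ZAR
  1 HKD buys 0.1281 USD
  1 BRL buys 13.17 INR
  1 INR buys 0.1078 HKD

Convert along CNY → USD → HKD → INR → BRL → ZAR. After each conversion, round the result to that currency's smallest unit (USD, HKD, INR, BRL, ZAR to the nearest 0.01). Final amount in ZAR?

CNY 6,100.00 ÷ 7.141 = USD 854.22
USD 854.22 ÷ 0.1281 = HKD 6,668.38
HKD 6,668.38 ÷ 0.1078 = INR 61,858.81
INR 61,858.81 ÷ 13.17 = BRL 4,696.95
BRL 4,696.95 × 3.597 = ZAR 16,894.93

ZAR 16,894.93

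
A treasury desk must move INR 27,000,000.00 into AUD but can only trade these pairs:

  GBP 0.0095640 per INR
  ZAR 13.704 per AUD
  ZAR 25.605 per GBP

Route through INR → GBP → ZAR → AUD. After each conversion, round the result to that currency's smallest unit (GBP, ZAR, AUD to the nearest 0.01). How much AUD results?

AUD 482,481.61

INR 27,000,000.00 × 0.0095640 = GBP 258,228.00
GBP 258,228.00 × 25.605 = ZAR 6,611,927.94
ZAR 6,611,927.94 ÷ 13.704 = AUD 482,481.61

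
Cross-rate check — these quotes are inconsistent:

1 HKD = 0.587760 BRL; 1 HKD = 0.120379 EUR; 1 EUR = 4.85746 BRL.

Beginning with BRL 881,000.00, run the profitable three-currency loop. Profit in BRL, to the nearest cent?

Profit: BRL 4,555.88

Profitable loop is BRL → EUR → HKD → BRL:
BRL 881,000.00 ÷ 4.85746 = EUR 181,370.51
EUR 181,370.51 ÷ 0.120379 = HKD 1,506,662.38
HKD 1,506,662.38 × 0.587760 = BRL 885,555.88
Profit = BRL 885,555.88 − BRL 881,000.00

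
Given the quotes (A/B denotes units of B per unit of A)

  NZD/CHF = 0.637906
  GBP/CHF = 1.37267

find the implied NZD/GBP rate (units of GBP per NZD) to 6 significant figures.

1 NZD × 0.637906 = 0.637906 CHF
0.637906 CHF ÷ 1.37267 = 0.464719 GBP

NZD/GBP = 0.464719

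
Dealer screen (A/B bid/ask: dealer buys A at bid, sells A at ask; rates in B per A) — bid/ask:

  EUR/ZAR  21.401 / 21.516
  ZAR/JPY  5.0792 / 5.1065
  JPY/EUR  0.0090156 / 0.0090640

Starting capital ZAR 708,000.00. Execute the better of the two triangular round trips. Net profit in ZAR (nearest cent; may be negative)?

Net profit: ZAR 2,932.70

Best loop ZAR → EUR → JPY → ZAR:
ZAR 708,000.00 ÷ 21.516 (buy EUR at ask) = EUR 32,905.74
EUR 32,905.74 ÷ 0.0090640 (buy JPY at ask) = JPY 3,630,378
JPY 3,630,378 ÷ 5.1065 (buy ZAR at ask) = ZAR 710,932.70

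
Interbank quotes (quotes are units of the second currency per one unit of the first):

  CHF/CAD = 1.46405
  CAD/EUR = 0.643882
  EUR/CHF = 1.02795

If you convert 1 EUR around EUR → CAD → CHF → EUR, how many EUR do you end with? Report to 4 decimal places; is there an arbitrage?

1.0320 (arbitrage exists)

Around EUR → CAD → CHF → EUR: 1 ÷ 0.643882 ÷ 1.46405 ÷ 1.02795 = 1.031967
Product > 1; profitable direction is EUR → CAD → CHF → EUR.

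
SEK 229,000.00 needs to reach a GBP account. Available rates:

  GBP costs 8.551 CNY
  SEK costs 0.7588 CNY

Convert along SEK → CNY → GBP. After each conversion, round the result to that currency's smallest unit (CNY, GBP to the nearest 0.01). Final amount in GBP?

SEK 229,000.00 × 0.7588 = CNY 173,765.20
CNY 173,765.20 ÷ 8.551 = GBP 20,321.04

GBP 20,321.04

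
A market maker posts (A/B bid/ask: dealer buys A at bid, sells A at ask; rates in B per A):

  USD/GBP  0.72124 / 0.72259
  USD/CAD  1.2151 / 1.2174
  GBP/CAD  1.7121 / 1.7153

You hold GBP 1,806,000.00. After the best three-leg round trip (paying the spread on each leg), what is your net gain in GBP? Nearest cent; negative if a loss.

Best loop GBP → CAD → USD → GBP:
GBP 1,806,000.00 × 1.7121 (sell GBP at bid) = CAD 3,092,052.60
CAD 3,092,052.60 ÷ 1.2174 (buy USD at ask) = USD 2,539,882.21
USD 2,539,882.21 × 0.72124 (sell USD at bid) = GBP 1,831,864.64

Net profit: GBP 25,864.64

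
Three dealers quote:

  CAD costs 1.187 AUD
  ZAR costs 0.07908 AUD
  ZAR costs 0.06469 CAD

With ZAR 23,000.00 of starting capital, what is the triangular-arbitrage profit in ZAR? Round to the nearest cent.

Profit: ZAR 686.81

Profitable loop is ZAR → AUD → CAD → ZAR:
ZAR 23,000.00 × 0.07908 = AUD 1,818.84
AUD 1,818.84 ÷ 1.187 = CAD 1,532.30
CAD 1,532.30 ÷ 0.06469 = ZAR 23,686.81
Profit = ZAR 23,686.81 − ZAR 23,000.00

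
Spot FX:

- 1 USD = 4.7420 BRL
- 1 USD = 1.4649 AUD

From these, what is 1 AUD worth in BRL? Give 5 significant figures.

1 AUD ÷ 1.4649 = 0.68264 USD
0.68264 USD × 4.7420 = 3.23708 BRL

AUD/BRL = 3.2371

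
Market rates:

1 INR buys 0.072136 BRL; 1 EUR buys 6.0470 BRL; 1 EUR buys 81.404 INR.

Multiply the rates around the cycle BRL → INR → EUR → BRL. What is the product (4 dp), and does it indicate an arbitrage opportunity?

1.0298 (arbitrage exists)

Around BRL → INR → EUR → BRL: 1 ÷ 0.072136 ÷ 81.404 × 6.0470 = 1.029775
Product > 1; profitable direction is BRL → INR → EUR → BRL.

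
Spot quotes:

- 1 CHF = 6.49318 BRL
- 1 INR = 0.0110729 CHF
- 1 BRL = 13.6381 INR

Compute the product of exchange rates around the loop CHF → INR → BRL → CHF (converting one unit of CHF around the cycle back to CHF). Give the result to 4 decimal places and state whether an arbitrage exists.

Around CHF → INR → BRL → CHF: 1 ÷ 0.0110729 ÷ 13.6381 ÷ 6.49318 = 1.019829
Product > 1; profitable direction is CHF → INR → BRL → CHF.

1.0198 (arbitrage exists)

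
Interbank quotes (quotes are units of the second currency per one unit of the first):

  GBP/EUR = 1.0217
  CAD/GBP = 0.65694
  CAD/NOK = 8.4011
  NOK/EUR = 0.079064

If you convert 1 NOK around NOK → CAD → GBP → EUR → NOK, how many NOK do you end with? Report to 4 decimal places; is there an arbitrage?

Around NOK → CAD → GBP → EUR → NOK: 1 ÷ 8.4011 × 0.65694 × 1.0217 ÷ 0.079064 = 1.010495
Product > 1; profitable direction is NOK → CAD → GBP → EUR → NOK.

1.0105 (arbitrage exists)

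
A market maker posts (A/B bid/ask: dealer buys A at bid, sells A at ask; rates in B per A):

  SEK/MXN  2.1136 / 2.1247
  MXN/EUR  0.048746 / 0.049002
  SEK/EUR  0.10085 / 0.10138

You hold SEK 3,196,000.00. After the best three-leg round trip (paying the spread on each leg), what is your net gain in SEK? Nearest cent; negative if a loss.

Net profit: SEK 52,001.85

Best loop SEK → MXN → EUR → SEK:
SEK 3,196,000.00 × 2.1136 (sell SEK at bid) = MXN 6,755,065.60
MXN 6,755,065.60 × 0.048746 (sell MXN at bid) = EUR 329,282.43
EUR 329,282.43 ÷ 0.10138 (buy SEK at ask) = SEK 3,248,001.85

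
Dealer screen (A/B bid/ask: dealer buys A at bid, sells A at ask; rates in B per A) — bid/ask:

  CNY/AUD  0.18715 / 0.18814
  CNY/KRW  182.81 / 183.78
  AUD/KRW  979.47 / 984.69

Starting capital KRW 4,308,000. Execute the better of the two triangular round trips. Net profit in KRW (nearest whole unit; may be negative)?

Net result: KRW -11,069 (no profitable arbitrage after spreads)

Best loop KRW → CNY → AUD → KRW:
KRW 4,308,000 ÷ 183.78 (buy CNY at ask) = CNY 23,441.07
CNY 23,441.07 × 0.18715 (sell CNY at bid) = AUD 4,387.00
AUD 4,387.00 × 979.47 (sell AUD at bid) = KRW 4,296,931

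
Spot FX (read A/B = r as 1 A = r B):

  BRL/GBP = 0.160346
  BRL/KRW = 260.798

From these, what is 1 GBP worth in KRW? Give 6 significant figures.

GBP/KRW = 1626.47

1 GBP ÷ 0.160346 = 6.23651 BRL
6.23651 BRL × 260.798 = 1626.47 KRW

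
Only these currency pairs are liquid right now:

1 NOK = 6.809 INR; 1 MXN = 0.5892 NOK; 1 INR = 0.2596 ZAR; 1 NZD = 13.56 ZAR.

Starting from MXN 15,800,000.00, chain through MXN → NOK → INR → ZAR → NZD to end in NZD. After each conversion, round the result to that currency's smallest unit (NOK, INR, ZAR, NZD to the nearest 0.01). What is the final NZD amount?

MXN 15,800,000.00 × 0.5892 = NOK 9,309,360.00
NOK 9,309,360.00 × 6.809 = INR 63,387,432.24
INR 63,387,432.24 × 0.2596 = ZAR 16,455,377.41
ZAR 16,455,377.41 ÷ 13.56 = NZD 1,213,523.41

NZD 1,213,523.41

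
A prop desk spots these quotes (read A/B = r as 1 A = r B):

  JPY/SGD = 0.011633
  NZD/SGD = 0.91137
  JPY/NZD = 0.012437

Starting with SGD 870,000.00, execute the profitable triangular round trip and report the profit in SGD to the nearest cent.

Profit: SGD 22,895.47

Profitable loop is SGD → NZD → JPY → SGD:
SGD 870,000.00 ÷ 0.91137 = NZD 954,606.80
NZD 954,606.80 ÷ 0.012437 = JPY 76,755,391
JPY 76,755,391 × 0.011633 = SGD 892,895.47
Profit = SGD 892,895.47 − SGD 870,000.00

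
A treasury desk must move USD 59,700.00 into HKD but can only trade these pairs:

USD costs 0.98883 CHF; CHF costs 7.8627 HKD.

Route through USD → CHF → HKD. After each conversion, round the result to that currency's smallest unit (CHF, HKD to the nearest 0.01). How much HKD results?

HKD 464,159.95

USD 59,700.00 × 0.98883 = CHF 59,033.15
CHF 59,033.15 × 7.8627 = HKD 464,159.95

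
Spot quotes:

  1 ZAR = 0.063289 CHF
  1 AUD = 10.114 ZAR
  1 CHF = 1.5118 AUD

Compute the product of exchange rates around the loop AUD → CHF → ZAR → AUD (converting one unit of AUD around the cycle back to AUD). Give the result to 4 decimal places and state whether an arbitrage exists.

1.0334 (arbitrage exists)

Around AUD → CHF → ZAR → AUD: 1 ÷ 1.5118 ÷ 0.063289 ÷ 10.114 = 1.033367
Product > 1; profitable direction is AUD → CHF → ZAR → AUD.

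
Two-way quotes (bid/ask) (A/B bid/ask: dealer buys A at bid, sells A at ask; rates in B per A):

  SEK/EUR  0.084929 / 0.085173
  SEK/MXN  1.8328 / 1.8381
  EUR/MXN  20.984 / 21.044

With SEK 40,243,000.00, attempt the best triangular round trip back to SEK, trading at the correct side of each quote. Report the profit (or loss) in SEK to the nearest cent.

Best loop SEK → MXN → EUR → SEK:
SEK 40,243,000.00 × 1.8328 (sell SEK at bid) = MXN 73,757,370.40
MXN 73,757,370.40 ÷ 21.044 (buy EUR at ask) = EUR 3,504,912.11
EUR 3,504,912.11 ÷ 0.085173 (buy SEK at ask) = SEK 41,150,506.71

Net profit: SEK 907,506.71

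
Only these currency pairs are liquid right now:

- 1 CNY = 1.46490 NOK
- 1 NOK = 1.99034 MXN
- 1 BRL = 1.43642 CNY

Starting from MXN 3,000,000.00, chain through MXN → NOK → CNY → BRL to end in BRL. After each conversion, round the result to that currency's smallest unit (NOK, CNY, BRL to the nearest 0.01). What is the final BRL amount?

MXN 3,000,000.00 ÷ 1.99034 = NOK 1,507,280.16
NOK 1,507,280.16 ÷ 1.46490 = CNY 1,028,930.41
CNY 1,028,930.41 ÷ 1.43642 = BRL 716,315.85

BRL 716,315.85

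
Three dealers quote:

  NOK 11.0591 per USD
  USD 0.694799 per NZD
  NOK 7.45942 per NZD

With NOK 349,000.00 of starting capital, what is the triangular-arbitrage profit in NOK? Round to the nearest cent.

Profitable loop is NOK → NZD → USD → NOK:
NOK 349,000.00 ÷ 7.45942 = NZD 46,786.48
NZD 46,786.48 × 0.694799 = USD 32,507.20
USD 32,507.20 × 11.0591 = NOK 359,500.37
Profit = NOK 359,500.37 − NOK 349,000.00

Profit: NOK 10,500.37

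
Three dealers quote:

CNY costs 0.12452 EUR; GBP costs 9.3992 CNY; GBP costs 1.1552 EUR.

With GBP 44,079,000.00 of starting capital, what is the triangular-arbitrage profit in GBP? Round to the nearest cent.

Profitable loop is GBP → CNY → EUR → GBP:
GBP 44,079,000.00 × 9.3992 = CNY 414,307,336.80
CNY 414,307,336.80 × 0.12452 = EUR 51,589,549.58
EUR 51,589,549.58 ÷ 1.1552 = GBP 44,658,543.61
Profit = GBP 44,658,543.61 − GBP 44,079,000.00

Profit: GBP 579,543.61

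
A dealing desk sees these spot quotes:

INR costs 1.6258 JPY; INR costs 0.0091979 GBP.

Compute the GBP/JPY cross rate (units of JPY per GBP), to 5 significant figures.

1 GBP ÷ 0.0091979 = 108.72 INR
108.72 INR × 1.6258 = 176.758 JPY

GBP/JPY = 176.76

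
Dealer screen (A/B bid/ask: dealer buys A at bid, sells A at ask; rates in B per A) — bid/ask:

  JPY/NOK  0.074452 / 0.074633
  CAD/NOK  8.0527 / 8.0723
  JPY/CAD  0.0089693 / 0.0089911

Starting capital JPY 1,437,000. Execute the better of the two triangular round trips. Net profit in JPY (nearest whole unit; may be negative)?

Best loop JPY → NOK → CAD → JPY:
JPY 1,437,000 × 0.074452 (sell JPY at bid) = NOK 106,987.52
NOK 106,987.52 ÷ 8.0723 (buy CAD at ask) = CAD 13,253.66
CAD 13,253.66 ÷ 0.0089911 (buy JPY at ask) = JPY 1,474,087

Net profit: JPY 37,087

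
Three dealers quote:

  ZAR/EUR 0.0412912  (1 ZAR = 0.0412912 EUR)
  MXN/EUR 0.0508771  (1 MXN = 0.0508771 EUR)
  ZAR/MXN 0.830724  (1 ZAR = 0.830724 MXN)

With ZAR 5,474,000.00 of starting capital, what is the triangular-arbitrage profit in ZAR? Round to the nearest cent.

Profit: ZAR 129,074.47

Profitable loop is ZAR → MXN → EUR → ZAR:
ZAR 5,474,000.00 × 0.830724 = MXN 4,547,383.18
MXN 4,547,383.18 × 0.0508771 = EUR 231,357.67
EUR 231,357.67 ÷ 0.0412912 = ZAR 5,603,074.47
Profit = ZAR 5,603,074.47 − ZAR 5,474,000.00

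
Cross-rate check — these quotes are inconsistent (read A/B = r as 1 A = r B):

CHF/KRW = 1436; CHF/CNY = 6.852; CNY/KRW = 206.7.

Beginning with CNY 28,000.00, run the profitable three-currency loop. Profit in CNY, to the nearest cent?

Profit: CNY 389.30

Profitable loop is CNY → CHF → KRW → CNY:
CNY 28,000.00 ÷ 6.852 = CHF 4,086.40
CHF 4,086.40 × 1436 = KRW 5,868,068
KRW 5,868,068 ÷ 206.7 = CNY 28,389.30
Profit = CNY 28,389.30 − CNY 28,000.00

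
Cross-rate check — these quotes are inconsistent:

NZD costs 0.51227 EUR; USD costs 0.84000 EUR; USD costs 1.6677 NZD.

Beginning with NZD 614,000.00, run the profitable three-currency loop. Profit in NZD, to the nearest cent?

Profitable loop is NZD → EUR → USD → NZD:
NZD 614,000.00 × 0.51227 = EUR 314,533.78
EUR 314,533.78 ÷ 0.84000 = USD 374,444.98
USD 374,444.98 × 1.6677 = NZD 624,461.89
Profit = NZD 624,461.89 − NZD 614,000.00

Profit: NZD 10,461.89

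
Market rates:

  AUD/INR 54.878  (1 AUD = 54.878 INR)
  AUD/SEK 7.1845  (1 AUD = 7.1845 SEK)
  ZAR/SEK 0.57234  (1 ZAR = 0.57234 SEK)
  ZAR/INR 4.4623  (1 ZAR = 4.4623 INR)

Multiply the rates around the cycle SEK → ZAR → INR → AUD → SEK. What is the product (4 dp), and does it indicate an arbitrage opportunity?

1.0207 (arbitrage exists)

Around SEK → ZAR → INR → AUD → SEK: 1 ÷ 0.57234 × 4.4623 ÷ 54.878 × 7.1845 = 1.020711
Product > 1; profitable direction is SEK → ZAR → INR → AUD → SEK.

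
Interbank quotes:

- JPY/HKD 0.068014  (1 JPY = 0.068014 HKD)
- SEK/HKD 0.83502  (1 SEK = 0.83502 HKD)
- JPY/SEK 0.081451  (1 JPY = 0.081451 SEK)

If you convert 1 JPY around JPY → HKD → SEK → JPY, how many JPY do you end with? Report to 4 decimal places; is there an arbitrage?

Around JPY → HKD → SEK → JPY: 1 × 0.068014 ÷ 0.83502 ÷ 0.081451 = 1.000012
Product ≈ 1 (deviation 0.001%, within rounding noise).

1.0000 (no arbitrage)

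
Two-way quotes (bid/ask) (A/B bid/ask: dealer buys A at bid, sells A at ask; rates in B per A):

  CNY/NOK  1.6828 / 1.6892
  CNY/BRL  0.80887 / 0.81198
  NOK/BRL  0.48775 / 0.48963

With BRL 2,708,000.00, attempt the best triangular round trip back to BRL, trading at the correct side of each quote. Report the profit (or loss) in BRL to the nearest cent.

Net profit: BRL 29,367.52

Best loop BRL → CNY → NOK → BRL:
BRL 2,708,000.00 ÷ 0.81198 (buy CNY at ask) = CNY 3,335,057.51
CNY 3,335,057.51 × 1.6828 (sell CNY at bid) = NOK 5,612,234.78
NOK 5,612,234.78 × 0.48775 (sell NOK at bid) = BRL 2,737,367.52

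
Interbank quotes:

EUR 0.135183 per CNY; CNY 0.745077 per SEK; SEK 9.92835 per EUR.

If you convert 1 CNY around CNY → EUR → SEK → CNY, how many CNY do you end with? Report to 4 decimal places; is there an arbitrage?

Around CNY → EUR → SEK → CNY: 1 × 0.135183 × 9.92835 × 0.745077 = 1.000001
Product ≈ 1 (deviation 0.000%, within rounding noise).

1.0000 (no arbitrage)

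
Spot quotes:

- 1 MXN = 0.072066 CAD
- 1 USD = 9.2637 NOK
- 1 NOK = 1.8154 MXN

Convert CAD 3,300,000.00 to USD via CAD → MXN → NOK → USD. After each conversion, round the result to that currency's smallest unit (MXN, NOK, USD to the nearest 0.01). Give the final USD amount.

USD 2,722,868.76

CAD 3,300,000.00 ÷ 0.072066 = MXN 45,791,357.92
MXN 45,791,357.92 ÷ 1.8154 = NOK 25,223,839.33
NOK 25,223,839.33 ÷ 9.2637 = USD 2,722,868.76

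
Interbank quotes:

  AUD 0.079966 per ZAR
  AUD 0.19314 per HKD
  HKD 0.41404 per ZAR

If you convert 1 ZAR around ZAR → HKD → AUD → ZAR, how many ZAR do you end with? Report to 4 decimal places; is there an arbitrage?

Around ZAR → HKD → AUD → ZAR: 1 × 0.41404 × 0.19314 ÷ 0.079966 = 1.000021
Product ≈ 1 (deviation 0.002%, within rounding noise).

1.0000 (no arbitrage)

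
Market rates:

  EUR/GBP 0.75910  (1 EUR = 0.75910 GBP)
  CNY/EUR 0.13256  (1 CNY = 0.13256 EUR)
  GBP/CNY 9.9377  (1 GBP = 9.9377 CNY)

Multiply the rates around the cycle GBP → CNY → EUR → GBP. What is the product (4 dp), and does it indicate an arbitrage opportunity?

Around GBP → CNY → EUR → GBP: 1 × 9.9377 × 0.13256 × 0.75910 = 0.999994
Product ≈ 1 (deviation 0.001%, within rounding noise).

1.0000 (no arbitrage)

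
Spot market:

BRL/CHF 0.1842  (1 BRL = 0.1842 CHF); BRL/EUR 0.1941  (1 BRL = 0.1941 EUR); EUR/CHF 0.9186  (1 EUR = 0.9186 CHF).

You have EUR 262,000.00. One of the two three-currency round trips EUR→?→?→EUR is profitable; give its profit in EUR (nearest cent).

Profit: EUR 8,669.26

Profitable loop is EUR → BRL → CHF → EUR:
EUR 262,000.00 ÷ 0.1941 = BRL 1,349,819.68
BRL 1,349,819.68 × 0.1842 = CHF 248,636.79
CHF 248,636.79 ÷ 0.9186 = EUR 270,669.26
Profit = EUR 270,669.26 − EUR 262,000.00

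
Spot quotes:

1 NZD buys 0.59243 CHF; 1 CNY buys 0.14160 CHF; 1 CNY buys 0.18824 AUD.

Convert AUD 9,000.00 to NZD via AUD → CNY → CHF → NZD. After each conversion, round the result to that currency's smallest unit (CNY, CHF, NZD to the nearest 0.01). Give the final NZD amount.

NZD 11,427.65

AUD 9,000.00 ÷ 0.18824 = CNY 47,811.30
CNY 47,811.30 × 0.14160 = CHF 6,770.08
CHF 6,770.08 ÷ 0.59243 = NZD 11,427.65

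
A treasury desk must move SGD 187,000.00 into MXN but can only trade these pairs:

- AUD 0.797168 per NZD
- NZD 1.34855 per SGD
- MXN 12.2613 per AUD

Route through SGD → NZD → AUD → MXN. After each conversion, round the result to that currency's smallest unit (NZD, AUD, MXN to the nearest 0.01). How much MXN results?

SGD 187,000.00 × 1.34855 = NZD 252,178.85
NZD 252,178.85 × 0.797168 = AUD 201,028.91
AUD 201,028.91 × 12.2613 = MXN 2,464,875.77

MXN 2,464,875.77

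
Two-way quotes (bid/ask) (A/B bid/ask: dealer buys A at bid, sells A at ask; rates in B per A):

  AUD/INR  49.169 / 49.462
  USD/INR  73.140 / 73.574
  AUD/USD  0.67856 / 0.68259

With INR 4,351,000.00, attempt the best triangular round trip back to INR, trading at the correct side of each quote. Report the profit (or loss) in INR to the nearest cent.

Best loop INR → AUD → USD → INR:
INR 4,351,000.00 ÷ 49.462 (buy AUD at ask) = AUD 87,966.52
AUD 87,966.52 × 0.67856 (sell AUD at bid) = USD 59,690.56
USD 59,690.56 × 73.140 (sell USD at bid) = INR 4,365,767.68

Net profit: INR 14,767.68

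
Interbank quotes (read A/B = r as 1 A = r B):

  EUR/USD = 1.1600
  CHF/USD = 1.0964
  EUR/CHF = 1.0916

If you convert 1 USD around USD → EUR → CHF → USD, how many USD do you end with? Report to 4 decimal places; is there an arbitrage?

1.0318 (arbitrage exists)

Around USD → EUR → CHF → USD: 1 ÷ 1.1600 × 1.0916 × 1.0964 = 1.031750
Product > 1; profitable direction is USD → EUR → CHF → USD.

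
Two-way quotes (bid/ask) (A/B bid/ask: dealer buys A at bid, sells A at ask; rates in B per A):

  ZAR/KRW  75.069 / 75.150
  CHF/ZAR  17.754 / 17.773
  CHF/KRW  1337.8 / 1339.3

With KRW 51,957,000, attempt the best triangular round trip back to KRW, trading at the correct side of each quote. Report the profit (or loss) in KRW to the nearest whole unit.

Net profit: KRW 83,988

Best loop KRW → ZAR → CHF → KRW:
KRW 51,957,000 ÷ 75.150 (buy ZAR at ask) = ZAR 691,377.25
ZAR 691,377.25 ÷ 17.773 (buy CHF at ask) = CHF 38,900.42
CHF 38,900.42 × 1337.8 (sell CHF at bid) = KRW 52,040,988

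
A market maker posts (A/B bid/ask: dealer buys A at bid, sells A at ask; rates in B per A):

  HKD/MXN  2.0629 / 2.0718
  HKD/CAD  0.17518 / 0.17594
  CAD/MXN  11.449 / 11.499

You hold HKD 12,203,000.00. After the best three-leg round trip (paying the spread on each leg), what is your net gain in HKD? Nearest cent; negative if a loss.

Net profit: HKD 239,857.44

Best loop HKD → MXN → CAD → HKD:
HKD 12,203,000.00 × 2.0629 (sell HKD at bid) = MXN 25,173,568.70
MXN 25,173,568.70 ÷ 11.499 (buy CAD at ask) = CAD 2,189,196.34
CAD 2,189,196.34 ÷ 0.17594 (buy HKD at ask) = HKD 12,442,857.44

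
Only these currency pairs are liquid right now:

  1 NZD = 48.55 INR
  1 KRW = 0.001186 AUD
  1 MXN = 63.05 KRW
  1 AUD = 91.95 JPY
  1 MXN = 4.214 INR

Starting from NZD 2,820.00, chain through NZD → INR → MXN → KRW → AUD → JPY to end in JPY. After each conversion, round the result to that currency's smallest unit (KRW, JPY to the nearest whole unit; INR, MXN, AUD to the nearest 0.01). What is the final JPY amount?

NZD 2,820.00 × 48.55 = INR 136,911.00
INR 136,911.00 ÷ 4.214 = MXN 32,489.56
MXN 32,489.56 × 63.05 = KRW 2,048,467
KRW 2,048,467 × 0.001186 = AUD 2,429.48
AUD 2,429.48 × 91.95 = JPY 223,391

JPY 223,391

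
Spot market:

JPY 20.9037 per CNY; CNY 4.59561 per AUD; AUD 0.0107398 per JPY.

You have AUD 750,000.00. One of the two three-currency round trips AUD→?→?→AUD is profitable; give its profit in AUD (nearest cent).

Profitable loop is AUD → CNY → JPY → AUD:
AUD 750,000.00 × 4.59561 = CNY 3,446,707.50
CNY 3,446,707.50 × 20.9037 = JPY 72,048,940
JPY 72,048,940 × 0.0107398 = AUD 773,791.20
Profit = AUD 773,791.20 − AUD 750,000.00

Profit: AUD 23,791.20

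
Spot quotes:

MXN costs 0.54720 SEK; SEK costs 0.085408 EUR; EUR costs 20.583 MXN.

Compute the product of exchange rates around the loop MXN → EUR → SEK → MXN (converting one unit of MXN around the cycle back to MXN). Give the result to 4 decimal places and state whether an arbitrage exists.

1.0396 (arbitrage exists)

Around MXN → EUR → SEK → MXN: 1 ÷ 20.583 ÷ 0.085408 ÷ 0.54720 = 1.039553
Product > 1; profitable direction is MXN → EUR → SEK → MXN.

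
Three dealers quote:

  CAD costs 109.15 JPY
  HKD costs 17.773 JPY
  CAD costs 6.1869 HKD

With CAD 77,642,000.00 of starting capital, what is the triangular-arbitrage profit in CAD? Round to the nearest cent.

Profitable loop is CAD → HKD → JPY → CAD:
CAD 77,642,000.00 × 6.1869 = HKD 480,363,289.80
HKD 480,363,289.80 × 17.773 = JPY 8,537,496,750
JPY 8,537,496,750 ÷ 109.15 = CAD 78,218,018.78
Profit = CAD 78,218,018.78 − CAD 77,642,000.00

Profit: CAD 576,018.78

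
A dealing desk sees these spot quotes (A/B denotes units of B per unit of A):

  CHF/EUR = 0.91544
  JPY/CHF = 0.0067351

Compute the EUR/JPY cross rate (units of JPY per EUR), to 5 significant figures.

EUR/JPY = 162.19

1 EUR ÷ 0.91544 = 1.09237 CHF
1.09237 CHF ÷ 0.0067351 = 162.191 JPY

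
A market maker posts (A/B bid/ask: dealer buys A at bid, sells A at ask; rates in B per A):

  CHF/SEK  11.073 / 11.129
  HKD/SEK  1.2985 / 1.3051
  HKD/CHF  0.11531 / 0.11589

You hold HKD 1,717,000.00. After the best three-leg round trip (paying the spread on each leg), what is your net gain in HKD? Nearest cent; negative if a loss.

Net profit: HKD 11,662.23

Best loop HKD → SEK → CHF → HKD:
HKD 1,717,000.00 × 1.2985 (sell HKD at bid) = SEK 2,229,524.50
SEK 2,229,524.50 ÷ 11.129 (buy CHF at ask) = CHF 200,334.67
CHF 200,334.67 ÷ 0.11589 (buy HKD at ask) = HKD 1,728,662.23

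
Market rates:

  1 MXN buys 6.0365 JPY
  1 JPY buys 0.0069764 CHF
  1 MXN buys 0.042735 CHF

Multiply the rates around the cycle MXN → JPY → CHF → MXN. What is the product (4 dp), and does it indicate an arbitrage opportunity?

Around MXN → JPY → CHF → MXN: 1 × 6.0365 × 0.0069764 ÷ 0.042735 = 0.985446
Product < 1; profitable direction is MXN → CHF → JPY → MXN.

0.9854 (arbitrage exists)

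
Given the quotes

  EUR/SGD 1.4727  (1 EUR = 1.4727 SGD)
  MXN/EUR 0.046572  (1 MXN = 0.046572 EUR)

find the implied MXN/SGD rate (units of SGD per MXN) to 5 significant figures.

MXN/SGD = 0.068587

1 MXN × 0.046572 = 0.046572 EUR
0.046572 EUR × 1.4727 = 0.0685866 SGD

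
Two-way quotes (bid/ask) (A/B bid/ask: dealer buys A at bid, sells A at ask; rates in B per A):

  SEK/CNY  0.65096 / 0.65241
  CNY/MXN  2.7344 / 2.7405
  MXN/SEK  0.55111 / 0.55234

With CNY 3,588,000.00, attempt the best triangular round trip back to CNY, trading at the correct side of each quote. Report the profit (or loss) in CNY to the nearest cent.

Net profit: CNY 45,252.02

Best loop CNY → SEK → MXN → CNY:
CNY 3,588,000.00 ÷ 0.65241 (buy SEK at ask) = SEK 5,499,609.14
SEK 5,499,609.14 ÷ 0.55234 (buy MXN at ask) = MXN 9,956,927.15
MXN 9,956,927.15 ÷ 2.7405 (buy CNY at ask) = CNY 3,633,252.02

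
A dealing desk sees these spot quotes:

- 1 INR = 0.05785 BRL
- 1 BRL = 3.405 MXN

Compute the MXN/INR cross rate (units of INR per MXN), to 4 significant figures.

1 MXN ÷ 3.405 = 0.293686 BRL
0.293686 BRL ÷ 0.05785 = 5.07668 INR

MXN/INR = 5.077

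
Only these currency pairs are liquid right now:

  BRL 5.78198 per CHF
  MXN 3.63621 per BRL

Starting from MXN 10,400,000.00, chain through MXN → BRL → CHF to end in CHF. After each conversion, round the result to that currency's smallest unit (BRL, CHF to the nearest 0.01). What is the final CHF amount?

MXN 10,400,000.00 ÷ 3.63621 = BRL 2,860,120.84
BRL 2,860,120.84 ÷ 5.78198 = CHF 494,661.14

CHF 494,661.14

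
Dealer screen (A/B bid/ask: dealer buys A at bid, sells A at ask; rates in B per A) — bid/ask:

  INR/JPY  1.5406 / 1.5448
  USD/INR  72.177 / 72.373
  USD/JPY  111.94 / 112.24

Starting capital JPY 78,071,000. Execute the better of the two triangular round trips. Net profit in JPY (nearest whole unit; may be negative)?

Net profit: JPY 96,498

Best loop JPY → INR → USD → JPY:
JPY 78,071,000 ÷ 1.5448 (buy INR at ask) = INR 50,537,933.71
INR 50,537,933.71 ÷ 72.373 (buy USD at ask) = USD 698,298.17
USD 698,298.17 × 111.94 (sell USD at bid) = JPY 78,167,498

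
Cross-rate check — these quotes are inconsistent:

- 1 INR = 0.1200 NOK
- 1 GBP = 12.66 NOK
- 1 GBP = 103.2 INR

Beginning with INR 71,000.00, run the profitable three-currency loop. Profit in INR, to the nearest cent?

Profit: INR 1,582.36

Profitable loop is INR → GBP → NOK → INR:
INR 71,000.00 ÷ 103.2 = GBP 687.98
GBP 687.98 × 12.66 = NOK 8,709.88
NOK 8,709.88 ÷ 0.1200 = INR 72,582.36
Profit = INR 72,582.36 − INR 71,000.00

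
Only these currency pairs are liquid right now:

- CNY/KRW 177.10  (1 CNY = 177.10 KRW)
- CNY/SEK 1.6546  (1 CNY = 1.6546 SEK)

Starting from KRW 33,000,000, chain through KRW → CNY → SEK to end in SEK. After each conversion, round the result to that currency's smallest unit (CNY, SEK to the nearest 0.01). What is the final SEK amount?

SEK 308,310.55

KRW 33,000,000 ÷ 177.10 = CNY 186,335.40
CNY 186,335.40 × 1.6546 = SEK 308,310.55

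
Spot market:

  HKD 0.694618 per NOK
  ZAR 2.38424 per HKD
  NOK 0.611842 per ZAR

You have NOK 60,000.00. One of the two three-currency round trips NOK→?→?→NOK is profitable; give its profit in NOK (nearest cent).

Profit: NOK 797.61

Profitable loop is NOK → HKD → ZAR → NOK:
NOK 60,000.00 × 0.694618 = HKD 41,677.08
HKD 41,677.08 × 2.38424 = ZAR 99,368.16
ZAR 99,368.16 × 0.611842 = NOK 60,797.61
Profit = NOK 60,797.61 − NOK 60,000.00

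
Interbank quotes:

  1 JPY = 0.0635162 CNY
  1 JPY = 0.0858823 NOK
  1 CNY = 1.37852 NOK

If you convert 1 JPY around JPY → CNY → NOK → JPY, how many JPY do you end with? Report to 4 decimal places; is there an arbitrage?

1.0195 (arbitrage exists)

Around JPY → CNY → NOK → JPY: 1 × 0.0635162 × 1.37852 ÷ 0.0858823 = 1.019516
Product > 1; profitable direction is JPY → CNY → NOK → JPY.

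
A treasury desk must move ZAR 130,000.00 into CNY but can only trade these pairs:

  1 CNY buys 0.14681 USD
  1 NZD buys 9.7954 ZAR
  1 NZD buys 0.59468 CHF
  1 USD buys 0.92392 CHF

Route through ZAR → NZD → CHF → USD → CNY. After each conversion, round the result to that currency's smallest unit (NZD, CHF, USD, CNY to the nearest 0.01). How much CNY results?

ZAR 130,000.00 ÷ 9.7954 = NZD 13,271.54
NZD 13,271.54 × 0.59468 = CHF 7,892.32
CHF 7,892.32 ÷ 0.92392 = USD 8,542.21
USD 8,542.21 ÷ 0.14681 = CNY 58,185.48

CNY 58,185.48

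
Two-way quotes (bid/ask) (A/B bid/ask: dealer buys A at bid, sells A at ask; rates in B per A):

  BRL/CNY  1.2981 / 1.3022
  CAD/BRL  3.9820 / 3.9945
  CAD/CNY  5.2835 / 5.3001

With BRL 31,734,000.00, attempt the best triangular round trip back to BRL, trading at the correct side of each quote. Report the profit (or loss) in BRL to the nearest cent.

Best loop BRL → CAD → CNY → BRL:
BRL 31,734,000.00 ÷ 3.9945 (buy CAD at ask) = CAD 7,944,423.58
CAD 7,944,423.58 × 5.2835 (sell CAD at bid) = CNY 41,974,362.00
CNY 41,974,362.00 ÷ 1.3022 (buy BRL at ask) = BRL 32,233,421.90

Net profit: BRL 499,421.90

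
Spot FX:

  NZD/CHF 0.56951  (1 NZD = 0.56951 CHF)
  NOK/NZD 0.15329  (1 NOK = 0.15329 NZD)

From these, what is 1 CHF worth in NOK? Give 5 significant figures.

CHF/NOK = 11.455

1 CHF ÷ 0.56951 = 1.7559 NZD
1.7559 NZD ÷ 0.15329 = 11.4547 NOK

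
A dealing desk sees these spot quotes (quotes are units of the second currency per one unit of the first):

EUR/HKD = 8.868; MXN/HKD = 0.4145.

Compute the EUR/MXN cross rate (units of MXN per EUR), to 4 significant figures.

1 EUR × 8.868 = 8.868 HKD
8.868 HKD ÷ 0.4145 = 21.3945 MXN

EUR/MXN = 21.39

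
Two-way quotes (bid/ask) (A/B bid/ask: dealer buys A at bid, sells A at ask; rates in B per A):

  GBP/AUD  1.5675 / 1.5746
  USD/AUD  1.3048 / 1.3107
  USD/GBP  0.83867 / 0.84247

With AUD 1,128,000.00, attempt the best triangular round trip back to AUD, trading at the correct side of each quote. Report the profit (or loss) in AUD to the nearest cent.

Net profit: AUD 3,369.48

Best loop AUD → USD → GBP → AUD:
AUD 1,128,000.00 ÷ 1.3107 (buy USD at ask) = USD 860,608.83
USD 860,608.83 × 0.83867 (sell USD at bid) = GBP 721,766.81
GBP 721,766.81 × 1.5675 (sell GBP at bid) = AUD 1,131,369.48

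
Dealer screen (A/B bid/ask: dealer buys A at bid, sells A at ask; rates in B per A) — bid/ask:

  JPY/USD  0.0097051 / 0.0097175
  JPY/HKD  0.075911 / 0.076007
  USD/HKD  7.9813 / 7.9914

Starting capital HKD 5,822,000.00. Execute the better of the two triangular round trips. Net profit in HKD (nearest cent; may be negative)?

Net profit: HKD 111,244.70

Best loop HKD → JPY → USD → HKD:
HKD 5,822,000.00 ÷ 0.076007 (buy JPY at ask) = JPY 76,598,208
JPY 76,598,208 × 0.0097051 (sell JPY at bid) = USD 743,393.27
USD 743,393.27 × 7.9813 (sell USD at bid) = HKD 5,933,244.70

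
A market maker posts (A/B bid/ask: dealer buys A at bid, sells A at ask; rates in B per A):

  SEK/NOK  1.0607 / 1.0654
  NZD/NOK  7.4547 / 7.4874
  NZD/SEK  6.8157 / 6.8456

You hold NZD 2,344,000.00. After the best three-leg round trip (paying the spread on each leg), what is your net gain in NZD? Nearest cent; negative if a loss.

Best loop NZD → NOK → SEK → NZD:
NZD 2,344,000.00 × 7.4547 (sell NZD at bid) = NOK 17,473,816.80
NOK 17,473,816.80 ÷ 1.0654 (buy SEK at ask) = SEK 16,401,179.65
SEK 16,401,179.65 ÷ 6.8456 (buy NZD at ask) = NZD 2,395,871.75

Net profit: NZD 51,871.75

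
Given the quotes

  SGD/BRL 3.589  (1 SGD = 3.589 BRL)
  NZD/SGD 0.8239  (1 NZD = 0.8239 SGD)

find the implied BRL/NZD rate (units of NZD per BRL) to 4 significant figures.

BRL/NZD = 0.3382

1 BRL ÷ 3.589 = 0.278629 SGD
0.278629 SGD ÷ 0.8239 = 0.338183 NZD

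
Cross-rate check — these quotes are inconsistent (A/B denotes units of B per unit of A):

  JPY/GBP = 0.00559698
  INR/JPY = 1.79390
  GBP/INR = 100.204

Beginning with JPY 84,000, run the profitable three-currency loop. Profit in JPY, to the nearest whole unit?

Profit: JPY 512

Profitable loop is JPY → GBP → INR → JPY:
JPY 84,000 × 0.00559698 = GBP 470.15
GBP 470.15 × 100.204 = INR 47,110.54
INR 47,110.54 × 1.79390 = JPY 84,512
Profit = JPY 84,512 − JPY 84,000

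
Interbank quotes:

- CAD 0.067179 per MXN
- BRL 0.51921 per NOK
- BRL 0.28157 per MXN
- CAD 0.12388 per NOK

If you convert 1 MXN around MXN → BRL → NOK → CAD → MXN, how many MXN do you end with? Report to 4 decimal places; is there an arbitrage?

1.0000 (no arbitrage)

Around MXN → BRL → NOK → CAD → MXN: 1 × 0.28157 ÷ 0.51921 × 0.12388 ÷ 0.067179 = 1.000025
Product ≈ 1 (deviation 0.003%, within rounding noise).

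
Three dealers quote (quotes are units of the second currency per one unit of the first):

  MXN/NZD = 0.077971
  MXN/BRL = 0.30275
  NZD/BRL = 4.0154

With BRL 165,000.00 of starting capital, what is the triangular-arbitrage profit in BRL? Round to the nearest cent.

Profit: BRL 5,632.48

Profitable loop is BRL → MXN → NZD → BRL:
BRL 165,000.00 ÷ 0.30275 = MXN 545,004.13
MXN 545,004.13 × 0.077971 = NZD 42,494.52
NZD 42,494.52 × 4.0154 = BRL 170,632.48
Profit = BRL 170,632.48 − BRL 165,000.00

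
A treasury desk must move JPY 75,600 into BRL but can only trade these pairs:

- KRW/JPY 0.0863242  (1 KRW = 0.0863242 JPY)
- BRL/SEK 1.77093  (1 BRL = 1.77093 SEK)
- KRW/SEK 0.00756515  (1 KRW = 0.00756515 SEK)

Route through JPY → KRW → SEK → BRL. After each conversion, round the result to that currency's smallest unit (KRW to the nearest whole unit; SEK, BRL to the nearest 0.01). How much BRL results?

JPY 75,600 ÷ 0.0863242 = KRW 875,768
KRW 875,768 × 0.00756515 = SEK 6,625.32
SEK 6,625.32 ÷ 1.77093 = BRL 3,741.15

BRL 3,741.15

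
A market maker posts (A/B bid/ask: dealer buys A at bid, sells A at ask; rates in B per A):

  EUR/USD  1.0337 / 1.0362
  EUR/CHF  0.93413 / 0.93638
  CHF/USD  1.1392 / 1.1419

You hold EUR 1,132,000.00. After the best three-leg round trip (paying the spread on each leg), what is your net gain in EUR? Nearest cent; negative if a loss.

Best loop EUR → CHF → USD → EUR:
EUR 1,132,000.00 × 0.93413 (sell EUR at bid) = CHF 1,057,435.16
CHF 1,057,435.16 × 1.1392 (sell CHF at bid) = USD 1,204,630.13
USD 1,204,630.13 ÷ 1.0362 (buy EUR at ask) = EUR 1,162,545.97

Net profit: EUR 30,545.97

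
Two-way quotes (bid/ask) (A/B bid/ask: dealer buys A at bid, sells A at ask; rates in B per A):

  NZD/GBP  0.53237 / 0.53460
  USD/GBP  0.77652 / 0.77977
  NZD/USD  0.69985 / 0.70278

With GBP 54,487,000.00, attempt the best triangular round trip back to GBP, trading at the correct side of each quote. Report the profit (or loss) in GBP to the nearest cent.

Best loop GBP → NZD → USD → GBP:
GBP 54,487,000.00 ÷ 0.53460 (buy NZD at ask) = NZD 101,921,062.48
NZD 101,921,062.48 × 0.69985 (sell NZD at bid) = USD 71,329,455.57
USD 71,329,455.57 × 0.77652 (sell USD at bid) = GBP 55,388,748.84

Net profit: GBP 901,748.84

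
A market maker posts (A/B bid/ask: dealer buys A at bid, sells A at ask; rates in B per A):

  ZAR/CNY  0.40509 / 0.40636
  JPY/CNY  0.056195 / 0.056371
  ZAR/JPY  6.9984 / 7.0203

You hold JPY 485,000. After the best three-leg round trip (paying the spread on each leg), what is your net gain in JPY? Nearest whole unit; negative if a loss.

Best loop JPY → ZAR → CNY → JPY:
JPY 485,000 ÷ 7.0203 (buy ZAR at ask) = ZAR 69,085.37
ZAR 69,085.37 × 0.40509 (sell ZAR at bid) = CNY 27,985.79
CNY 27,985.79 ÷ 0.056371 (buy JPY at ask) = JPY 496,457

Net profit: JPY 11,457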